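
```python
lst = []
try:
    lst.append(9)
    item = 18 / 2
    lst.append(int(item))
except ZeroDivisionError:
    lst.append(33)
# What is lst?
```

Step-by-step execution trace:
1. try: `lst.append(9)` → lst = [9].
2. `item = 18 / 2` → item = 9.0. No exception raised.
3. `lst.append(int(item))` → lst = [9, 9].
4. `except ZeroDivisionError` is skipped (no exception was raised).
Result: [9, 9]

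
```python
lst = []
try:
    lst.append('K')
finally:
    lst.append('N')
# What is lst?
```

Step-by-step execution trace:
1. try: `lst.append('K')` → lst = ['K'].
2. The try body completes without raising.
3. finally always runs: `lst.append('N')` → lst = ['K', 'N'].
Result: ['K', 'N']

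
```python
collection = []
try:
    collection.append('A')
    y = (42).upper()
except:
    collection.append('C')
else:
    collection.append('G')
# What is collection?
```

Step-by-step execution trace:
1. try: `collection.append('A')` → collection = ['A'].
2. `y = (42).upper()` raises AttributeError.
3. bare `except` matches → `collection.append('C')` → collection = ['A', 'C'].
4. `else` is skipped (an exception was raised).
Result: ['A', 'C']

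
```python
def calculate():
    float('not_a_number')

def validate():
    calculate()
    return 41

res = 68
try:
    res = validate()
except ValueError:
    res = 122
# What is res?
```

Step-by-step execution trace:
1. res starts at 68.
2. try: `validate()` calls `calculate()`.
3. `calculate()` evaluates `float('not_a_number')`, which raises ValueError; it propagates through validate (uncaught).
4. `return 41` in validate is not reached; the assignment to res does not complete.
5. `except ValueError` matches → res = 122.
Result: 122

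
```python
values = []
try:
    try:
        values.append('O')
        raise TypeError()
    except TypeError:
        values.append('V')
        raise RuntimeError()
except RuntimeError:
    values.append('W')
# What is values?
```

Step-by-step execution trace:
1. Inner try: `values.append('O')` → values = ['O'].
2. `raise TypeError()` raises TypeError.
3. Inner `except TypeError` matches → `values.append('V')` → values = ['O', 'V'].
4. `raise RuntimeError()` raises RuntimeError; propagates to outer try.
5. Outer `except RuntimeError` matches → `values.append('W')` → values = ['O', 'V', 'W'].
Result: ['O', 'V', 'W']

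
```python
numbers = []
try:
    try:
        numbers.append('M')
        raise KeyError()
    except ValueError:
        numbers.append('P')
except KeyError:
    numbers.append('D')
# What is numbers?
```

Step-by-step execution trace:
1. Inner try: `numbers.append('M')` → numbers = ['M'].
2. `raise KeyError()` raises KeyError.
3. Inner `except ValueError` does not match KeyError; exception propagates to outer try.
4. Outer `except KeyError` matches → `numbers.append('D')` → numbers = ['M', 'D'].
Result: ['M', 'D']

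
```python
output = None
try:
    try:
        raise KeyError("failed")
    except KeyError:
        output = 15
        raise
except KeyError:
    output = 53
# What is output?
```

Step-by-step execution trace:
1. Inner try: `raise KeyError("failed")` raises KeyError.
2. Inner `except KeyError` matches → output = 15.
3. bare `raise` re-raises the same KeyError.
4. Outer `except KeyError` matches → output = 53.
Result: 53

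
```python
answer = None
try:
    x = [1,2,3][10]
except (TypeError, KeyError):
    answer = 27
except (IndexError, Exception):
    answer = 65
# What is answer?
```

Step-by-step execution trace:
1. `x = [1,2,3][10]` raises IndexError.
2. `except (TypeError, KeyError)` does not match IndexError; skipped.
3. `except (IndexError, Exception)` matches (IndexError is in the tuple) → answer = 65.
Result: 65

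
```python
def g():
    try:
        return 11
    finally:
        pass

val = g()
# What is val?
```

Step-by-step execution trace:
1. `g()` enters try: `return 11` sets pending return value 11.
2. Before returning, `finally: pass` runs (no effect).
3. g() returns 11 → val = 11.
Result: 11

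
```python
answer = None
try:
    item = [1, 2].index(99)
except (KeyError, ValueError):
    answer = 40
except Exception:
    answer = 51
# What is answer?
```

Step-by-step execution trace:
1. `item = [1, 2].index(99)` raises ValueError.
2. `except (KeyError, ValueError)` matches (ValueError is in the tuple) → answer = 40.
3. `except Exception` is not reached.
Result: 40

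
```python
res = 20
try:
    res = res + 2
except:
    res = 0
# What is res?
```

Step-by-step execution trace:
1. res starts at 20.
2. try: `res = res + 2` → res = 22. No exception raised.
3. `except` is skipped.
Result: 22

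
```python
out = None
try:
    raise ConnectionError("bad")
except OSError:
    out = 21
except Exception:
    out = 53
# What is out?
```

Step-by-step execution trace:
1. `raise ConnectionError(...)` raises ConnectionError.
2. `except OSError` matches (ConnectionError is a subclass of OSError) → out = 21.
3. `except Exception` is not reached.
Result: 21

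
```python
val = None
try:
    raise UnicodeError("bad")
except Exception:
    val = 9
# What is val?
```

Step-by-step execution trace:
1. `raise UnicodeError(...)` raises UnicodeError.
2. `except Exception` matches (UnicodeError is a subclass of Exception) → val = 9.
Result: 9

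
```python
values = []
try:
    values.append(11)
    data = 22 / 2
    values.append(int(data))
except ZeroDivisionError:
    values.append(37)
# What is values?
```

Step-by-step execution trace:
1. try: `values.append(11)` → values = [11].
2. `data = 22 / 2` → data = 11.0. No exception raised.
3. `values.append(int(data))` → values = [11, 11].
4. `except ZeroDivisionError` is skipped (no exception was raised).
Result: [11, 11]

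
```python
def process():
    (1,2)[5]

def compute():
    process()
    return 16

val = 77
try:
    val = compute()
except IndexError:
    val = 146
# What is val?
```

Step-by-step execution trace:
1. val starts at 77.
2. try: `compute()` calls `process()`.
3. `process()` evaluates `(1,2)[5]`, which raises IndexError; it propagates through compute (uncaught).
4. `return 16` in compute is not reached; the assignment to val does not complete.
5. `except IndexError` matches → val = 146.
Result: 146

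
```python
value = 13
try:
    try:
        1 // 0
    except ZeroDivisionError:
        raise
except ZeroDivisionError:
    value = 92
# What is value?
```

Step-by-step execution trace:
1. Inner try: `1 // 0` raises ZeroDivisionError.
2. Inner `except ZeroDivisionError` matches; bare `raise` re-raises the same ZeroDivisionError.
3. Outer `except ZeroDivisionError` matches → value = 92.
Result: 92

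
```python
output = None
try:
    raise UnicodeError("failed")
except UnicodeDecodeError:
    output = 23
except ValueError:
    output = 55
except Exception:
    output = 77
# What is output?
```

Step-by-step execution trace:
1. `raise UnicodeError(...)` raises UnicodeError.
2. `except UnicodeDecodeError` does not match (UnicodeError is not a subclass of UnicodeDecodeError); skipped.
3. `except ValueError` matches (UnicodeError is a subclass of ValueError) → output = 55.
4. `except Exception` is not reached.
Result: 55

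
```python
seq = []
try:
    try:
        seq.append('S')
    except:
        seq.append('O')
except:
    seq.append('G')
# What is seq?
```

Step-by-step execution trace:
1. Inner try: `seq.append('S')` → seq = ['S']. No exception raised.
2. Inner `except` is skipped.
3. Inner try completes normally; outer `except` is skipped.
Result: ['S']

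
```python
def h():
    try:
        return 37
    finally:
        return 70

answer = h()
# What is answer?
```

Step-by-step execution trace:
1. `h()` enters try: `return 37` sets pending return value 37.
2. Before returning, `finally: return 70` runs and overrides the pending return.
3. h() returns 70 → answer = 70.
Result: 70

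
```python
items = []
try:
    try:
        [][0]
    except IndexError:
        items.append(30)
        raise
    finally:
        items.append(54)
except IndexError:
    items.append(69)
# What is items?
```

Step-by-step execution trace:
1. Inner try: `[][0]` raises IndexError.
2. Inner `except IndexError` matches → `items.append(30)` → items = [30].
3. bare `raise` re-raises IndexError.
4. Inner `finally` runs during unwinding: `items.append(54)` → items = [30, 54].
5. Outer `except IndexError` matches → `items.append(69)` → items = [30, 54, 69].
Result: [30, 54, 69]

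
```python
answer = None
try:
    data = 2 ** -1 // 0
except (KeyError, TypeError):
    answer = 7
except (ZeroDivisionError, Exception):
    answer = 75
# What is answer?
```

Step-by-step execution trace:
1. `data = 2 ** -1 // 0` raises ZeroDivisionError.
2. `except (KeyError, TypeError)` does not match ZeroDivisionError; skipped.
3. `except (ZeroDivisionError, Exception)` matches (ZeroDivisionError is in the tuple) → answer = 75.
Result: 75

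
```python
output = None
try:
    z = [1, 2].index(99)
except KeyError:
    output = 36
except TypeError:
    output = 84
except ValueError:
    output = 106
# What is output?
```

Step-by-step execution trace:
1. `z = [1, 2].index(99)` raises ValueError.
2. `except KeyError` does not match ValueError; skipped.
3. `except TypeError` does not match ValueError; skipped.
4. `except ValueError` matches → output = 106.
Result: 106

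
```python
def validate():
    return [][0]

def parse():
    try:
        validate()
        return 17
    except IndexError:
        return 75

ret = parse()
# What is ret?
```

Step-by-step execution trace:
1. `parse()` calls `validate()`.
2. `validate()` evaluates `[][0]`, which raises IndexError; it propagates to the caller.
3. `return 17` is not reached.
4. `except IndexError` in parse matches → returns 75.
5. ret = 75.
Result: 75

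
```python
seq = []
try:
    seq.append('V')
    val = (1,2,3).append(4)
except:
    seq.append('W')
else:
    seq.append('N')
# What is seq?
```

Step-by-step execution trace:
1. try: `seq.append('V')` → seq = ['V'].
2. `val = (1,2,3).append(4)` raises AttributeError.
3. bare `except` matches → `seq.append('W')` → seq = ['V', 'W'].
4. `else` is skipped (an exception was raised).
Result: ['V', 'W']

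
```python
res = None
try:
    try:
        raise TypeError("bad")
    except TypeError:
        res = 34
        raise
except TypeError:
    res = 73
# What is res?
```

Step-by-step execution trace:
1. Inner try: `raise TypeError("bad")` raises TypeError.
2. Inner `except TypeError` matches → res = 34.
3. bare `raise` re-raises the same TypeError.
4. Outer `except TypeError` matches → res = 73.
Result: 73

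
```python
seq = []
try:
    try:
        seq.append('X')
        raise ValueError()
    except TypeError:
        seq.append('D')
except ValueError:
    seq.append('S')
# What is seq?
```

Step-by-step execution trace:
1. Inner try: `seq.append('X')` → seq = ['X'].
2. `raise ValueError()` raises ValueError.
3. Inner `except TypeError` does not match ValueError; exception propagates to outer try.
4. Outer `except ValueError` matches → `seq.append('S')` → seq = ['X', 'S'].
Result: ['X', 'S']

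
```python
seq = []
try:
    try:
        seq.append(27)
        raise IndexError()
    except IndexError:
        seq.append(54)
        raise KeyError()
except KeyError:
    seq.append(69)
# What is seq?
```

Step-by-step execution trace:
1. Inner try: `seq.append(27)` → seq = [27].
2. `raise IndexError()` raises IndexError.
3. Inner `except IndexError` matches → `seq.append(54)` → seq = [27, 54].
4. `raise KeyError()` raises KeyError; propagates to outer try.
5. Outer `except KeyError` matches → `seq.append(69)` → seq = [27, 54, 69].
Result: [27, 54, 69]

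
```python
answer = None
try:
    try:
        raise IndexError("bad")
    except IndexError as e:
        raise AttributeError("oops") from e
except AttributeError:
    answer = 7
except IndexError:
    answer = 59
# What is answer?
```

Step-by-step execution trace:
1. Inner try raises IndexError; inner `except IndexError as e` catches it.
2. `raise AttributeError(...) from e` raises AttributeError (IndexError is attached as __cause__, but only AttributeError is active).
3. Outer `except AttributeError` matches → answer = 7.
4. `except IndexError` is not reached.
Result: 7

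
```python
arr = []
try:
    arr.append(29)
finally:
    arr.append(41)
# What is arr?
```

Step-by-step execution trace:
1. try: `arr.append(29)` → arr = [29].
2. The try body completes without raising.
3. finally always runs: `arr.append(41)` → arr = [29, 41].
Result: [29, 41]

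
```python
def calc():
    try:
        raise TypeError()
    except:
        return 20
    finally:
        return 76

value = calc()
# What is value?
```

Step-by-step execution trace:
1. `calc()` enters try: `raise TypeError()` raises TypeError.
2. bare `except` matches → `return 20` sets pending return value 20.
3. Before returning, `finally: return 76` runs and overrides the pending return.
4. calc() returns 76 → value = 76.
Result: 76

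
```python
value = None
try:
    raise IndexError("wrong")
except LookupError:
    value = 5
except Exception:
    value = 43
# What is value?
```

Step-by-step execution trace:
1. `raise IndexError(...)` raises IndexError.
2. `except LookupError` matches (IndexError is a subclass of LookupError) → value = 5.
3. `except Exception` is not reached.
Result: 5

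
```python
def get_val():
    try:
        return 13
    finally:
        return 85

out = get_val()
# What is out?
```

Step-by-step execution trace:
1. `get_val()` enters try: `return 13` sets pending return value 13.
2. Before returning, `finally: return 85` runs and overrides the pending return.
3. get_val() returns 85 → out = 85.
Result: 85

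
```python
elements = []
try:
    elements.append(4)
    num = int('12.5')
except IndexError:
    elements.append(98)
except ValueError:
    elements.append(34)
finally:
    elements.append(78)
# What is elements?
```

Step-by-step execution trace:
1. try: `elements.append(4)` → elements = [4].
2. `num = int('12.5')` raises ValueError.
3. `except IndexError` does not match ValueError; skipped.
4. `except ValueError` matches → `elements.append(34)` → elements = [4, 34].
5. finally always runs: `elements.append(78)` → elements = [4, 34, 78].
Result: [4, 34, 78]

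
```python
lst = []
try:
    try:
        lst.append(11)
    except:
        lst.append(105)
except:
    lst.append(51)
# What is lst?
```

Step-by-step execution trace:
1. Inner try: `lst.append(11)` → lst = [11]. No exception raised.
2. Inner `except` is skipped.
3. Inner try completes normally; outer `except` is skipped.
Result: [11]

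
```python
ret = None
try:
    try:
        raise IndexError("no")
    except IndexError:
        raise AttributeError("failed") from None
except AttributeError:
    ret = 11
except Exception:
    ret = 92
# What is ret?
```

Step-by-step execution trace:
1. Inner try raises IndexError; inner `except IndexError` catches it.
2. `raise AttributeError(...) from None` raises AttributeError (from None suppresses __context__, but the active exception is still AttributeError).
3. Outer `except AttributeError` matches → ret = 11.
4. `except Exception` is not reached.
Result: 11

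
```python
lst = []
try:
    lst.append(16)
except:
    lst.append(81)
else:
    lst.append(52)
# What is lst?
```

Step-by-step execution trace:
1. try: `lst.append(16)` → lst = [16]. No exception raised.
2. `except` is skipped.
3. `else` runs (try completed without exception): `lst.append(52)` → lst = [16, 52].
Result: [16, 52]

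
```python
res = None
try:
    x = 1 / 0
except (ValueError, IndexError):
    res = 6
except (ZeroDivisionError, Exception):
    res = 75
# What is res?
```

Step-by-step execution trace:
1. `x = 1 / 0` raises ZeroDivisionError.
2. `except (ValueError, IndexError)` does not match ZeroDivisionError; skipped.
3. `except (ZeroDivisionError, Exception)` matches (ZeroDivisionError is in the tuple) → res = 75.
Result: 75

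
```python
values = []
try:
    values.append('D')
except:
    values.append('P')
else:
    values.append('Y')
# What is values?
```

Step-by-step execution trace:
1. try: `values.append('D')` → values = ['D']. No exception raised.
2. `except` is skipped.
3. `else` runs (try completed without exception): `values.append('Y')` → values = ['D', 'Y'].
Result: ['D', 'Y']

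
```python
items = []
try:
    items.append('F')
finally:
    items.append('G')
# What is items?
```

Step-by-step execution trace:
1. try: `items.append('F')` → items = ['F'].
2. The try body completes without raising.
3. finally always runs: `items.append('G')` → items = ['F', 'G'].
Result: ['F', 'G']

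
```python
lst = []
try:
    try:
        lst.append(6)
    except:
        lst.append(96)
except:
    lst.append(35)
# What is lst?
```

Step-by-step execution trace:
1. Inner try: `lst.append(6)` → lst = [6]. No exception raised.
2. Inner `except` is skipped.
3. Inner try completes normally; outer `except` is skipped.
Result: [6]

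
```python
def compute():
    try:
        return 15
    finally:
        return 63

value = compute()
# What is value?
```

Step-by-step execution trace:
1. `compute()` enters try: `return 15` sets pending return value 15.
2. Before returning, `finally: return 63` runs and overrides the pending return.
3. compute() returns 63 → value = 63.
Result: 63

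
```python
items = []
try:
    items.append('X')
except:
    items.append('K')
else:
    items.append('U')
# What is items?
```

Step-by-step execution trace:
1. try: `items.append('X')` → items = ['X']. No exception raised.
2. `except` is skipped.
3. `else` runs (try completed without exception): `items.append('U')` → items = ['X', 'U'].
Result: ['X', 'U']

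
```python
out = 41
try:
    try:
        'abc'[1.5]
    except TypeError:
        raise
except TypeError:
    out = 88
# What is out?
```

Step-by-step execution trace:
1. Inner try: `'abc'[1.5]` raises TypeError.
2. Inner `except TypeError` matches; bare `raise` re-raises the same TypeError.
3. Outer `except TypeError` matches → out = 88.
Result: 88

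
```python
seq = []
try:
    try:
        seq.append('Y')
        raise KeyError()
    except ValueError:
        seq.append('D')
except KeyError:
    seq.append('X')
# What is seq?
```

Step-by-step execution trace:
1. Inner try: `seq.append('Y')` → seq = ['Y'].
2. `raise KeyError()` raises KeyError.
3. Inner `except ValueError` does not match KeyError; exception propagates to outer try.
4. Outer `except KeyError` matches → `seq.append('X')` → seq = ['Y', 'X'].
Result: ['Y', 'X']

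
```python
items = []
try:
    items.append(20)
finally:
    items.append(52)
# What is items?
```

Step-by-step execution trace:
1. try: `items.append(20)` → items = [20].
2. The try body completes without raising.
3. finally always runs: `items.append(52)` → items = [20, 52].
Result: [20, 52]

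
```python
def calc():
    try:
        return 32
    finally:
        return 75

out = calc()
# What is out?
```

Step-by-step execution trace:
1. `calc()` enters try: `return 32` sets pending return value 32.
2. Before returning, `finally: return 75` runs and overrides the pending return.
3. calc() returns 75 → out = 75.
Result: 75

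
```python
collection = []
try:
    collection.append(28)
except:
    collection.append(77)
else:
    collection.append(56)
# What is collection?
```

Step-by-step execution trace:
1. try: `collection.append(28)` → collection = [28]. No exception raised.
2. `except` is skipped.
3. `else` runs (try completed without exception): `collection.append(56)` → collection = [28, 56].
Result: [28, 56]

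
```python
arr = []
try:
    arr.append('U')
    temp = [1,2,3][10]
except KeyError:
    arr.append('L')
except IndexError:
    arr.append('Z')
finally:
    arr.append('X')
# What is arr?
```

Step-by-step execution trace:
1. try: `arr.append('U')` → arr = ['U'].
2. `temp = [1,2,3][10]` raises IndexError.
3. `except KeyError` does not match IndexError; skipped.
4. `except IndexError` matches → `arr.append('Z')` → arr = ['U', 'Z'].
5. finally always runs: `arr.append('X')` → arr = ['U', 'Z', 'X'].
Result: ['U', 'Z', 'X']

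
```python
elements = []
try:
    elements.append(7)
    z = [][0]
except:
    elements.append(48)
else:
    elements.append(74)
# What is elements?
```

Step-by-step execution trace:
1. try: `elements.append(7)` → elements = [7].
2. `z = [][0]` raises IndexError.
3. bare `except` matches → `elements.append(48)` → elements = [7, 48].
4. `else` is skipped (an exception was raised).
Result: [7, 48]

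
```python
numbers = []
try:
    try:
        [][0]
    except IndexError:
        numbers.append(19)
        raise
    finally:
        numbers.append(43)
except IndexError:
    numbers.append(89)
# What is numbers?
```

Step-by-step execution trace:
1. Inner try: `[][0]` raises IndexError.
2. Inner `except IndexError` matches → `numbers.append(19)` → numbers = [19].
3. bare `raise` re-raises IndexError.
4. Inner `finally` runs during unwinding: `numbers.append(43)` → numbers = [19, 43].
5. Outer `except IndexError` matches → `numbers.append(89)` → numbers = [19, 43, 89].
Result: [19, 43, 89]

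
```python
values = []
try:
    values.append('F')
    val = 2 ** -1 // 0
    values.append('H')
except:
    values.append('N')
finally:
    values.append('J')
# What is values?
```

Step-by-step execution trace:
1. try: `values.append('F')` → values = ['F'].
2. `val = 2 ** -1 // 0` raises ZeroDivisionError; `values.append('H')` is not reached.
3. bare `except` matches → `values.append('N')` → values = ['F', 'N'].
4. finally always runs: `values.append('J')` → values = ['F', 'N', 'J'].
Result: ['F', 'N', 'J']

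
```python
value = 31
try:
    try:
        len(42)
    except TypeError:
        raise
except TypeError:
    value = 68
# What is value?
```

Step-by-step execution trace:
1. Inner try: `len(42)` raises TypeError.
2. Inner `except TypeError` matches; bare `raise` re-raises the same TypeError.
3. Outer `except TypeError` matches → value = 68.
Result: 68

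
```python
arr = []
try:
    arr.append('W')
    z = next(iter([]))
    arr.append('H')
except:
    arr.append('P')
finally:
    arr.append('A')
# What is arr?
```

Step-by-step execution trace:
1. try: `arr.append('W')` → arr = ['W'].
2. `z = next(iter([]))` raises StopIteration; `arr.append('H')` is not reached.
3. bare `except` matches → `arr.append('P')` → arr = ['W', 'P'].
4. finally always runs: `arr.append('A')` → arr = ['W', 'P', 'A'].
Result: ['W', 'P', 'A']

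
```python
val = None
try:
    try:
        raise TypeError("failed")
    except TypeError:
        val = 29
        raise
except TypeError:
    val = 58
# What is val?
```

Step-by-step execution trace:
1. Inner try: `raise TypeError("failed")` raises TypeError.
2. Inner `except TypeError` matches → val = 29.
3. bare `raise` re-raises the same TypeError.
4. Outer `except TypeError` matches → val = 58.
Result: 58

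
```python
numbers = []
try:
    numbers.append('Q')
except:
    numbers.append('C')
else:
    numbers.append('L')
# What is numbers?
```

Step-by-step execution trace:
1. try: `numbers.append('Q')` → numbers = ['Q']. No exception raised.
2. `except` is skipped.
3. `else` runs (try completed without exception): `numbers.append('L')` → numbers = ['Q', 'L'].
Result: ['Q', 'L']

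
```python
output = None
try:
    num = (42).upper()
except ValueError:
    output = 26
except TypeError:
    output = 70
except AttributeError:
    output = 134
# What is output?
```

Step-by-step execution trace:
1. `num = (42).upper()` raises AttributeError.
2. `except ValueError` does not match AttributeError; skipped.
3. `except TypeError` does not match AttributeError; skipped.
4. `except AttributeError` matches → output = 134.
Result: 134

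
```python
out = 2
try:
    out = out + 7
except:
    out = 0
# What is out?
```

Step-by-step execution trace:
1. out starts at 2.
2. try: `out = out + 7` → out = 9. No exception raised.
3. `except` is skipped.
Result: 9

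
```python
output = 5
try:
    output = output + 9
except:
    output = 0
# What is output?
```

Step-by-step execution trace:
1. output starts at 5.
2. try: `output = output + 9` → output = 14. No exception raised.
3. `except` is skipped.
Result: 14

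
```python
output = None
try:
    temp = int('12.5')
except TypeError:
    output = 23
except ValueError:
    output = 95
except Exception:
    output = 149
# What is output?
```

Step-by-step execution trace:
1. `temp = int('12.5')` raises ValueError.
2. `except TypeError` does not match ValueError; skipped.
3. `except ValueError` matches → output = 95.
4. Remaining except clauses are skipped.
Result: 95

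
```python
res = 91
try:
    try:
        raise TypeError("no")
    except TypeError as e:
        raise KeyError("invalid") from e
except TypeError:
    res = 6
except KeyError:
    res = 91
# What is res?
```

Step-by-step execution trace:
1. Inner try raises TypeError; inner `except TypeError as e` catches it.
2. `raise KeyError(...) from e` raises KeyError (TypeError is attached as __cause__, but only KeyError is active).
3. Outer `except TypeError` does not match KeyError; skipped.
4. Outer `except KeyError` matches → res = 91.
Result: 91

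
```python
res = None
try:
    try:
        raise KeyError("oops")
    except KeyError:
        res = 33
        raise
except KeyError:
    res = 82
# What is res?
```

Step-by-step execution trace:
1. Inner try: `raise KeyError("oops")` raises KeyError.
2. Inner `except KeyError` matches → res = 33.
3. bare `raise` re-raises the same KeyError.
4. Outer `except KeyError` matches → res = 82.
Result: 82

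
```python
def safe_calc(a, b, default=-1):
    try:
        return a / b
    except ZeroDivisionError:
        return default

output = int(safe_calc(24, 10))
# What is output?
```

Step-by-step execution trace:
1. `safe_calc(24, 10)` enters try: `return 24 / 10` → returns 2.4. No exception raised.
2. `except ZeroDivisionError` is skipped.
3. `int(2.4)` → 2 → output = 2.
Result: 2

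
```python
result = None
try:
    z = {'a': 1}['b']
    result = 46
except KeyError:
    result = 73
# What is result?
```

Step-by-step execution trace:
1. `z = {'a': 1}['b']` raises KeyError.
2. `result = 46` is not reached.
3. `except KeyError` matches → result = 73.
Result: 73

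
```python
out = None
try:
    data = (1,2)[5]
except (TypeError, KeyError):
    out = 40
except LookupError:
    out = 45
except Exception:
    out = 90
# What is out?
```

Step-by-step execution trace:
1. `data = (1,2)[5]` raises IndexError.
2. `except (TypeError, KeyError)` does not match IndexError; skipped.
3. `except LookupError` matches (IndexError is a subclass of LookupError) → out = 45.
4. `except Exception` is not reached.
Result: 45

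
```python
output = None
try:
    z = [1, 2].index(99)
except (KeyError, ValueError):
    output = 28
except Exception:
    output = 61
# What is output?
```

Step-by-step execution trace:
1. `z = [1, 2].index(99)` raises ValueError.
2. `except (KeyError, ValueError)` matches (ValueError is in the tuple) → output = 28.
3. `except Exception` is not reached.
Result: 28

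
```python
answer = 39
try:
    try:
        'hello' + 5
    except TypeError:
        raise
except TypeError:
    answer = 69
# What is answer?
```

Step-by-step execution trace:
1. Inner try: `'hello' + 5` raises TypeError.
2. Inner `except TypeError` matches; bare `raise` re-raises the same TypeError.
3. Outer `except TypeError` matches → answer = 69.
Result: 69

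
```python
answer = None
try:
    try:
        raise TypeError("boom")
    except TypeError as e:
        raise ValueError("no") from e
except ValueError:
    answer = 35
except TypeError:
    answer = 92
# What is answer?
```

Step-by-step execution trace:
1. Inner try raises TypeError; inner `except TypeError as e` catches it.
2. `raise ValueError(...) from e` raises ValueError (TypeError is attached as __cause__, but only ValueError is active).
3. Outer `except ValueError` matches → answer = 35.
4. `except TypeError` is not reached.
Result: 35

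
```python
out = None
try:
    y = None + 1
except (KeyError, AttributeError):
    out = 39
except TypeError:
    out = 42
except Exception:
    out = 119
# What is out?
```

Step-by-step execution trace:
1. `y = None + 1` raises TypeError.
2. `except (KeyError, AttributeError)` does not match TypeError; skipped.
3. `except TypeError` matches (exact type match) → out = 42.
4. `except Exception` is not reached.
Result: 42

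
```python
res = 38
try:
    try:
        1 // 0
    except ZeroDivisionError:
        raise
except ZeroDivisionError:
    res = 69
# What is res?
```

Step-by-step execution trace:
1. Inner try: `1 // 0` raises ZeroDivisionError.
2. Inner `except ZeroDivisionError` matches; bare `raise` re-raises the same ZeroDivisionError.
3. Outer `except ZeroDivisionError` matches → res = 69.
Result: 69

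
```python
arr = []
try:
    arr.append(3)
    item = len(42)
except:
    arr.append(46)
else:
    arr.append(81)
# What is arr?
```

Step-by-step execution trace:
1. try: `arr.append(3)` → arr = [3].
2. `item = len(42)` raises TypeError.
3. bare `except` matches → `arr.append(46)` → arr = [3, 46].
4. `else` is skipped (an exception was raised).
Result: [3, 46]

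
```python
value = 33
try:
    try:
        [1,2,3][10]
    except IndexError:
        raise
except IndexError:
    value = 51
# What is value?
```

Step-by-step execution trace:
1. Inner try: `[1,2,3][10]` raises IndexError.
2. Inner `except IndexError` matches; bare `raise` re-raises the same IndexError.
3. Outer `except IndexError` matches → value = 51.
Result: 51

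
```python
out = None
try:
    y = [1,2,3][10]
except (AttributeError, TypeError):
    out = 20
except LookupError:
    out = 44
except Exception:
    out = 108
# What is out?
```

Step-by-step execution trace:
1. `y = [1,2,3][10]` raises IndexError.
2. `except (AttributeError, TypeError)` does not match IndexError; skipped.
3. `except LookupError` matches (IndexError is a subclass of LookupError) → out = 44.
4. `except Exception` is not reached.
Result: 44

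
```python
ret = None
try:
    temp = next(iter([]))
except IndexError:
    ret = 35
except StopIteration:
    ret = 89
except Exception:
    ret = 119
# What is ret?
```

Step-by-step execution trace:
1. `temp = next(iter([]))` raises StopIteration.
2. `except IndexError` does not match StopIteration; skipped.
3. `except StopIteration` matches → ret = 89.
4. Remaining except clauses are skipped.
Result: 89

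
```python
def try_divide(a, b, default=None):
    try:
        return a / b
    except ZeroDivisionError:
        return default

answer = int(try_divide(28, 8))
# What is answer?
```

Step-by-step execution trace:
1. `try_divide(28, 8)` enters try: `return 28 / 8` → returns 3.5. No exception raised.
2. `except ZeroDivisionError` is skipped.
3. `int(3.5)` → 3 → answer = 3.
Result: 3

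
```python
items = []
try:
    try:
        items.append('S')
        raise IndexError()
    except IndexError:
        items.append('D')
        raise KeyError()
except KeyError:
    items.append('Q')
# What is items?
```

Step-by-step execution trace:
1. Inner try: `items.append('S')` → items = ['S'].
2. `raise IndexError()` raises IndexError.
3. Inner `except IndexError` matches → `items.append('D')` → items = ['S', 'D'].
4. `raise KeyError()` raises KeyError; propagates to outer try.
5. Outer `except KeyError` matches → `items.append('Q')` → items = ['S', 'D', 'Q'].
Result: ['S', 'D', 'Q']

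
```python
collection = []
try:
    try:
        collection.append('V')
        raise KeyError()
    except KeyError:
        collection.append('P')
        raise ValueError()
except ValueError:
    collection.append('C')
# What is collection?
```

Step-by-step execution trace:
1. Inner try: `collection.append('V')` → collection = ['V'].
2. `raise KeyError()` raises KeyError.
3. Inner `except KeyError` matches → `collection.append('P')` → collection = ['V', 'P'].
4. `raise ValueError()` raises ValueError; propagates to outer try.
5. Outer `except ValueError` matches → `collection.append('C')` → collection = ['V', 'P', 'C'].
Result: ['V', 'P', 'C']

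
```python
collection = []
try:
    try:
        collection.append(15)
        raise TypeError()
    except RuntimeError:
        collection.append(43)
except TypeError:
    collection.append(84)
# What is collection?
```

Step-by-step execution trace:
1. Inner try: `collection.append(15)` → collection = [15].
2. `raise TypeError()` raises TypeError.
3. Inner `except RuntimeError` does not match TypeError; exception propagates to outer try.
4. Outer `except TypeError` matches → `collection.append(84)` → collection = [15, 84].
Result: [15, 84]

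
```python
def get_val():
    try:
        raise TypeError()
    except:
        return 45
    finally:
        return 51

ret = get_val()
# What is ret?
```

Step-by-step execution trace:
1. `get_val()` enters try: `raise TypeError()` raises TypeError.
2. bare `except` matches → `return 45` sets pending return value 45.
3. Before returning, `finally: return 51` runs and overrides the pending return.
4. get_val() returns 51 → ret = 51.
Result: 51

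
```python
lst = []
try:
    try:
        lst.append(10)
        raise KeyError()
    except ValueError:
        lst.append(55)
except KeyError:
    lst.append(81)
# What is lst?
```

Step-by-step execution trace:
1. Inner try: `lst.append(10)` → lst = [10].
2. `raise KeyError()` raises KeyError.
3. Inner `except ValueError` does not match KeyError; exception propagates to outer try.
4. Outer `except KeyError` matches → `lst.append(81)` → lst = [10, 81].
Result: [10, 81]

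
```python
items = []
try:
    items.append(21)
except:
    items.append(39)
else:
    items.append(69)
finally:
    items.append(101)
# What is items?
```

Step-by-step execution trace:
1. try: `items.append(21)` → items = [21]. No exception raised.
2. `except` is skipped.
3. `else` runs: `items.append(69)` → items = [21, 69].
4. `finally` always runs: `items.append(101)` → items = [21, 69, 101].
Result: [21, 69, 101]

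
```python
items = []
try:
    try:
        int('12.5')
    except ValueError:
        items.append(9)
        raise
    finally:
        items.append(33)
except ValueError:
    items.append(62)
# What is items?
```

Step-by-step execution trace:
1. Inner try: `int('12.5')` raises ValueError.
2. Inner `except ValueError` matches → `items.append(9)` → items = [9].
3. bare `raise` re-raises ValueError.
4. Inner `finally` runs during unwinding: `items.append(33)` → items = [9, 33].
5. Outer `except ValueError` matches → `items.append(62)` → items = [9, 33, 62].
Result: [9, 33, 62]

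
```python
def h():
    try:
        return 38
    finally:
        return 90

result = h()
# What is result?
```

Step-by-step execution trace:
1. `h()` enters try: `return 38` sets pending return value 38.
2. Before returning, `finally: return 90` runs and overrides the pending return.
3. h() returns 90 → result = 90.
Result: 90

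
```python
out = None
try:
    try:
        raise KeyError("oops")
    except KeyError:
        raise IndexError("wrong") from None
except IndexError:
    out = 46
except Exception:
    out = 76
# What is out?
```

Step-by-step execution trace:
1. Inner try raises KeyError; inner `except KeyError` catches it.
2. `raise IndexError(...) from None` raises IndexError (from None suppresses __context__, but the active exception is still IndexError).
3. Outer `except IndexError` matches → out = 46.
4. `except Exception` is not reached.
Result: 46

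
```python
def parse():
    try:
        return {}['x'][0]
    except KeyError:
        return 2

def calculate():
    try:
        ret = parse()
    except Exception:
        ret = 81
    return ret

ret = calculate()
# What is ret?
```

Step-by-step execution trace:
1. `calculate()` calls `parse()`.
2. In parse: `{}['x'][0]` raises KeyError; `except KeyError` catches it → returns 2.
3. In calculate: `ret = parse()` → ret = 2. No exception reaches calculate.
4. `except Exception` is skipped; calculate returns 2.
5. ret = 2.
Result: 2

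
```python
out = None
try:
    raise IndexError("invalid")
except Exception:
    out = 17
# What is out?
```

Step-by-step execution trace:
1. `raise IndexError(...)` raises IndexError.
2. `except Exception` matches (IndexError is a subclass of Exception) → out = 17.
Result: 17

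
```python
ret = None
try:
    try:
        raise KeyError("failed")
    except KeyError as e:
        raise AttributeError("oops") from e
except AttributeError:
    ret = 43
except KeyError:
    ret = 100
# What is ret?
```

Step-by-step execution trace:
1. Inner try raises KeyError; inner `except KeyError as e` catches it.
2. `raise AttributeError(...) from e` raises AttributeError (KeyError is attached as __cause__, but only AttributeError is active).
3. Outer `except AttributeError` matches → ret = 43.
4. `except KeyError` is not reached.
Result: 43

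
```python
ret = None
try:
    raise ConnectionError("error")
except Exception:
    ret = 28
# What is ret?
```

Step-by-step execution trace:
1. `raise ConnectionError(...)` raises ConnectionError.
2. `except Exception` matches (ConnectionError is a subclass of Exception) → ret = 28.
Result: 28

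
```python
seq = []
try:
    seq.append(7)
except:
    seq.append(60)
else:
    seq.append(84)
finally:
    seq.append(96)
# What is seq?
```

Step-by-step execution trace:
1. try: `seq.append(7)` → seq = [7]. No exception raised.
2. `except` is skipped.
3. `else` runs: `seq.append(84)` → seq = [7, 84].
4. `finally` always runs: `seq.append(96)` → seq = [7, 84, 96].
Result: [7, 84, 96]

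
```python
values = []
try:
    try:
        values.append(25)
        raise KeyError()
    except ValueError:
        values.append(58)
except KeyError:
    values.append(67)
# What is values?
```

Step-by-step execution trace:
1. Inner try: `values.append(25)` → values = [25].
2. `raise KeyError()` raises KeyError.
3. Inner `except ValueError` does not match KeyError; exception propagates to outer try.
4. Outer `except KeyError` matches → `values.append(67)` → values = [25, 67].
Result: [25, 67]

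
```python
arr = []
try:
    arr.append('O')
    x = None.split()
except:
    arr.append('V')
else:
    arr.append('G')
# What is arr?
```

Step-by-step execution trace:
1. try: `arr.append('O')` → arr = ['O'].
2. `x = None.split()` raises AttributeError.
3. bare `except` matches → `arr.append('V')` → arr = ['O', 'V'].
4. `else` is skipped (an exception was raised).
Result: ['O', 'V']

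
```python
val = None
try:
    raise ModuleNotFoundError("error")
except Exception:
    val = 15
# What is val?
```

Step-by-step execution trace:
1. `raise ModuleNotFoundError(...)` raises ModuleNotFoundError.
2. `except Exception` matches (ModuleNotFoundError is a subclass of Exception) → val = 15.
Result: 15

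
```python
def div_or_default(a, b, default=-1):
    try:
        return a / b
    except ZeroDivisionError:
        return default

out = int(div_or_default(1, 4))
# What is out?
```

Step-by-step execution trace:
1. `div_or_default(1, 4)` enters try: `return 1 / 4` → returns 0.25. No exception raised.
2. `except ZeroDivisionError` is skipped.
3. `int(0.25)` → 0 → out = 0.
Result: 0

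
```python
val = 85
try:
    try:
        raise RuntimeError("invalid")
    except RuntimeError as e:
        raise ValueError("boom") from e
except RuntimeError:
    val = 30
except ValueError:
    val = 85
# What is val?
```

Step-by-step execution trace:
1. Inner try raises RuntimeError; inner `except RuntimeError as e` catches it.
2. `raise ValueError(...) from e` raises ValueError (RuntimeError is attached as __cause__, but only ValueError is active).
3. Outer `except RuntimeError` does not match ValueError; skipped.
4. Outer `except ValueError` matches → val = 85.
Result: 85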